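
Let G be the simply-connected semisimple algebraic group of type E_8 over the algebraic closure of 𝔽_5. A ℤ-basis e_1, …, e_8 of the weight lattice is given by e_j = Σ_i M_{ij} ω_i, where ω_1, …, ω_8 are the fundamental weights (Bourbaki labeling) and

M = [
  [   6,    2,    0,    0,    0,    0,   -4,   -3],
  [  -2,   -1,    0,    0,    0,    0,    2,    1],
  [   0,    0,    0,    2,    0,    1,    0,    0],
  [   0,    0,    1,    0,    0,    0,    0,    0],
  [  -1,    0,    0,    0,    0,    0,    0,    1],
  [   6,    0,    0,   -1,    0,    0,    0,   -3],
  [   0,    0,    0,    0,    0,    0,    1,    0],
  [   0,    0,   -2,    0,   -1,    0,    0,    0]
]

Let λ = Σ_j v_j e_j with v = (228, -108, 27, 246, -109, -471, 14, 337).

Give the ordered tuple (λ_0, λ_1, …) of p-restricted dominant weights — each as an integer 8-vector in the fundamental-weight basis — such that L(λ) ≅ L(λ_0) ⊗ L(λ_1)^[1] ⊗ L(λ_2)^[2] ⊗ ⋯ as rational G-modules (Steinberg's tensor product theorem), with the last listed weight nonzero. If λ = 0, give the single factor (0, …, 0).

((0, 2, 1, 2, 4, 1, 4, 0), (2, 3, 4, 0, 1, 2, 2, 1), (3, 0, 0, 1, 4, 4, 0, 2))

In the fundamental-weight basis, λ has coordinates c = M·v (v = (228, -108, 27, 246, -109, -471, 14, 337)):
  c_1 = 6·228 + (2)·(-108) + 0·27 + 0·246 + (0)·(-109) + (0)·(-471) + (-4)·(14) + (-3)·(337) = 85
  c_2 = (-2)·(228) + (-1)·(-108) + 0·27 + 0·246 + (0)·(-109) + (0)·(-471) + 2·14 + 1·337 = 17
  c_3 = 0·228 + (0)·(-108) + 0·27 + 2·246 + (0)·(-109) + (1)·(-471) + 0·14 + 0·337 = 21
  c_4 = 0·228 + (0)·(-108) + 1·27 + 0·246 + (0)·(-109) + (0)·(-471) + 0·14 + 0·337 = 27
  c_5 = (-1)·(228) + (0)·(-108) + 0·27 + 0·246 + (0)·(-109) + (0)·(-471) + 0·14 + 1·337 = 109
  c_6 = 6·228 + (0)·(-108) + 0·27 + (-1)·(246) + (0)·(-109) + (0)·(-471) + 0·14 + (-3)·(337) = 111
  c_7 = 0·228 + (0)·(-108) + 0·27 + 0·246 + (0)·(-109) + (0)·(-471) + 1·14 + 0·337 = 14
  c_8 = 0·228 + (0)·(-108) + (-2)·(27) + 0·246 + (-1)·(-109) + (0)·(-471) + 0·14 + 0·337 = 55
Writing each c_i in base p = 5:
  c_1 = 85 = 0·5^0 + 2·5^1 + 3·5^2
  c_2 = 17 = 2·5^0 + 3·5^1
  c_3 = 21 = 1·5^0 + 4·5^1
  c_4 = 27 = 2·5^0 + 0·5^1 + 1·5^2
  c_5 = 109 = 4·5^0 + 1·5^1 + 4·5^2
  c_6 = 111 = 1·5^0 + 2·5^1 + 4·5^2
  c_7 = 14 = 4·5^0 + 2·5^1
  c_8 = 55 = 0·5^0 + 1·5^1 + 2·5^2
p-restricted factor λ_0 = (0, 2, 1, 2, 4, 1, 4, 0)
p-restricted factor λ_1 = (2, 3, 4, 0, 1, 2, 2, 1)
p-restricted factor λ_2 = (3, 0, 0, 1, 4, 4, 0, 2)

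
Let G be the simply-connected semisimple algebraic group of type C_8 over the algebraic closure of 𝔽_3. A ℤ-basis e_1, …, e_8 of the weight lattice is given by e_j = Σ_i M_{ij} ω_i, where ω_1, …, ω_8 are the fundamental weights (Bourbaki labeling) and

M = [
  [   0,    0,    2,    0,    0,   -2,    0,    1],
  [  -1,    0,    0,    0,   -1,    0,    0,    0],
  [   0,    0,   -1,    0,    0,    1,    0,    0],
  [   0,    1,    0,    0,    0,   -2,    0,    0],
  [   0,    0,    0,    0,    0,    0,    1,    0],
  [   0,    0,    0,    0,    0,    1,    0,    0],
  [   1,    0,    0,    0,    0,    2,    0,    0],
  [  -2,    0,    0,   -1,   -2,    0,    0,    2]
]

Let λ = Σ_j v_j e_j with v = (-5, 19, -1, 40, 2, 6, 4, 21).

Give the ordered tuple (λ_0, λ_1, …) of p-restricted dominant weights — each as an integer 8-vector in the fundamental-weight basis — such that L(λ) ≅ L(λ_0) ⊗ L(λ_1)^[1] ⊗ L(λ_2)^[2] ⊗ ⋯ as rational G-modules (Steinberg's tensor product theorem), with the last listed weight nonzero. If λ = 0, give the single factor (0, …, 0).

In the fundamental-weight basis, λ has coordinates c = M·v (v = (-5, 19, -1, 40, 2, 6, 4, 21)):
  c_1 = (0)·(-5) + (0)·(19) + (2)·(-1) + (0)·(40) + (0)·(2) + (-2)·(6) + (0)·(4) + (1)·(21) = 7
  c_2 = (-1)·(-5) + (0)·(19) + (0)·(-1) + (0)·(40) + (-1)·(2) + (0)·(6) + (0)·(4) + (0)·(21) = 3
  c_3 = (0)·(-5) + (0)·(19) + (-1)·(-1) + (0)·(40) + (0)·(2) + (1)·(6) + (0)·(4) + (0)·(21) = 7
  c_4 = (0)·(-5) + (1)·(19) + (0)·(-1) + (0)·(40) + (0)·(2) + (-2)·(6) + (0)·(4) + (0)·(21) = 7
  c_5 = (0)·(-5) + (0)·(19) + (0)·(-1) + (0)·(40) + (0)·(2) + (0)·(6) + (1)·(4) + (0)·(21) = 4
  c_6 = (0)·(-5) + (0)·(19) + (0)·(-1) + (0)·(40) + (0)·(2) + (1)·(6) + (0)·(4) + (0)·(21) = 6
  c_7 = (1)·(-5) + (0)·(19) + (0)·(-1) + (0)·(40) + (0)·(2) + (2)·(6) + (0)·(4) + (0)·(21) = 7
  c_8 = (-2)·(-5) + (0)·(19) + (0)·(-1) + (-1)·(40) + (-2)·(2) + (0)·(6) + (0)·(4) + (2)·(21) = 8
Writing each c_i in base p = 3:
  c_1 = 7 = 1·3^0 + 2·3^1
  c_2 = 3 = 0·3^0 + 1·3^1
  c_3 = 7 = 1·3^0 + 2·3^1
  c_4 = 7 = 1·3^0 + 2·3^1
  c_5 = 4 = 1·3^0 + 1·3^1
  c_6 = 6 = 0·3^0 + 2·3^1
  c_7 = 7 = 1·3^0 + 2·3^1
  c_8 = 8 = 2·3^0 + 2·3^1
Factor λ_0 = (1, 0, 1, 1, 1, 0, 1, 2)
Factor λ_1 = (2, 1, 2, 2, 1, 2, 2, 2)

((1, 0, 1, 1, 1, 0, 1, 2), (2, 1, 2, 2, 1, 2, 2, 2))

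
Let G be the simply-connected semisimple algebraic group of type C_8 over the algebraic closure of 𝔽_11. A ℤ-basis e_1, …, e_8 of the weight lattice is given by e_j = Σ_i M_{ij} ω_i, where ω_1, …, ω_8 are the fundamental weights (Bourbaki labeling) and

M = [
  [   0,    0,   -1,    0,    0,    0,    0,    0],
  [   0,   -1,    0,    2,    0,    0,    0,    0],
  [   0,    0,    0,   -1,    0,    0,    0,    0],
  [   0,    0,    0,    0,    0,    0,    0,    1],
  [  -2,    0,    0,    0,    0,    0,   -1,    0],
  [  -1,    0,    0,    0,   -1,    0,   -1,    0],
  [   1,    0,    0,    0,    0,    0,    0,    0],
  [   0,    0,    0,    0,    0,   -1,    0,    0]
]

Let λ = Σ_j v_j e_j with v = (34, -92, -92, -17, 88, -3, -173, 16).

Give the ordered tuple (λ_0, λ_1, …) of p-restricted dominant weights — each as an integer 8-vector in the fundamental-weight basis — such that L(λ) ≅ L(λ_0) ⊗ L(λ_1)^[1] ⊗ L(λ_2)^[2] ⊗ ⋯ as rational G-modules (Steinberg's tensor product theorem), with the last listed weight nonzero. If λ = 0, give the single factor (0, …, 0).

Converting to the ω-basis (c_i = row i of M dotted with v = (34, -92, -92, -17, 88, -3, -173, 16)):
  c_1 = 0·34 + (0)·(-92) + (-1)·(-92) + (0)·(-17) + 0·88 + (0)·(-3) + (0)·(-173) + 0·16 = 92
  c_2 = 0·34 + (-1)·(-92) + (0)·(-92) + (2)·(-17) + 0·88 + (0)·(-3) + (0)·(-173) + 0·16 = 58
  c_3 = 0·34 + (0)·(-92) + (0)·(-92) + (-1)·(-17) + 0·88 + (0)·(-3) + (0)·(-173) + 0·16 = 17
  c_4 = 0·34 + (0)·(-92) + (0)·(-92) + (0)·(-17) + 0·88 + (0)·(-3) + (0)·(-173) + 1·16 = 16
  c_5 = (-2)·(34) + (0)·(-92) + (0)·(-92) + (0)·(-17) + 0·88 + (0)·(-3) + (-1)·(-173) + 0·16 = 105
  c_6 = (-1)·(34) + (0)·(-92) + (0)·(-92) + (0)·(-17) + (-1)·(88) + (0)·(-3) + (-1)·(-173) + 0·16 = 51
  c_7 = 1·34 + (0)·(-92) + (0)·(-92) + (0)·(-17) + 0·88 + (0)·(-3) + (0)·(-173) + 0·16 = 34
  c_8 = 0·34 + (0)·(-92) + (0)·(-92) + (0)·(-17) + 0·88 + (-1)·(-3) + (0)·(-173) + 0·16 = 3
Expand coordinatewise in base 11:
  c_1 = 92 = 4·11^0 + 8·11^1
  c_2 = 58 = 3·11^0 + 5·11^1
  c_3 = 17 = 6·11^0 + 1·11^1
  c_4 = 16 = 5·11^0 + 1·11^1
  c_5 = 105 = 6·11^0 + 9·11^1
  c_6 = 51 = 7·11^0 + 4·11^1
  c_7 = 34 = 1·11^0 + 3·11^1
  c_8 = 3 = 3·11^0
λ_0 = (4, 3, 6, 5, 6, 7, 1, 3)
λ_1 = (8, 5, 1, 1, 9, 4, 3, 0)

((4, 3, 6, 5, 6, 7, 1, 3), (8, 5, 1, 1, 9, 4, 3, 0))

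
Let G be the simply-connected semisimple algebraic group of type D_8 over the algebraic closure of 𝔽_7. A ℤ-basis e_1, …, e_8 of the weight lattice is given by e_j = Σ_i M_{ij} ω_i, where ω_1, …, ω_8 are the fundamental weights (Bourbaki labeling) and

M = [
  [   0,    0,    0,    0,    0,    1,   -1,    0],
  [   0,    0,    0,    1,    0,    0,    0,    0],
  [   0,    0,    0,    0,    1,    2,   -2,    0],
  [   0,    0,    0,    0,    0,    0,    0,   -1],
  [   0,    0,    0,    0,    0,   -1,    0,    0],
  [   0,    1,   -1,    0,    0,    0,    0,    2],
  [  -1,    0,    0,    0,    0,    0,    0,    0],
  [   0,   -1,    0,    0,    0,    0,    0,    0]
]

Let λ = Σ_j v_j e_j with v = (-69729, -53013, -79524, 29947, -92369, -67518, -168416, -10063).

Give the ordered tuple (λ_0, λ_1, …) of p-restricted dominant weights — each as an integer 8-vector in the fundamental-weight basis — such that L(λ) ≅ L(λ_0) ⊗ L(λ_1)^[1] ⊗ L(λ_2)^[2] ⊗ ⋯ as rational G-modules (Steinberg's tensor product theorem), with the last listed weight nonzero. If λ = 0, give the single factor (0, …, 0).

((0, 1, 3, 4, 3, 1, 2, 2), (1, 1, 1, 2, 6, 2, 0, 6), (1, 2, 0, 2, 5, 4, 2, 3), (0, 3, 4, 1, 0, 4, 0, 0), (0, 5, 3, 4, 0, 2, 1, 1), (6, 1, 6, 0, 4, 0, 4, 3))

Change of basis e → ω: c = M·v where v = (-69729, -53013, -79524, 29947, -92369, -67518, -168416, -10063):
  c_1 = (0)·(-69729) + (0)·(-53013) + (0)·(-79524) + (0)·(29947) + (0)·(-92369) + (1)·(-67518) + (-1)·(-168416) + (0)·(-10063) = 100898
  c_2 = (0)·(-69729) + (0)·(-53013) + (0)·(-79524) + (1)·(29947) + (0)·(-92369) + (0)·(-67518) + (0)·(-168416) + (0)·(-10063) = 29947
  c_3 = (0)·(-69729) + (0)·(-53013) + (0)·(-79524) + (0)·(29947) + (1)·(-92369) + (2)·(-67518) + (-2)·(-168416) + (0)·(-10063) = 109427
  c_4 = (0)·(-69729) + (0)·(-53013) + (0)·(-79524) + (0)·(29947) + (0)·(-92369) + (0)·(-67518) + (0)·(-168416) + (-1)·(-10063) = 10063
  c_5 = (0)·(-69729) + (0)·(-53013) + (0)·(-79524) + (0)·(29947) + (0)·(-92369) + (-1)·(-67518) + (0)·(-168416) + (0)·(-10063) = 67518
  c_6 = (0)·(-69729) + (1)·(-53013) + (-1)·(-79524) + (0)·(29947) + (0)·(-92369) + (0)·(-67518) + (0)·(-168416) + (2)·(-10063) = 6385
  c_7 = (-1)·(-69729) + (0)·(-53013) + (0)·(-79524) + (0)·(29947) + (0)·(-92369) + (0)·(-67518) + (0)·(-168416) + (0)·(-10063) = 69729
  c_8 = (0)·(-69729) + (-1)·(-53013) + (0)·(-79524) + (0)·(29947) + (0)·(-92369) + (0)·(-67518) + (0)·(-168416) + (0)·(-10063) = 53013
Base-7 expansion of each c_i:
  c_1 = 100898 = 0·7^0 + 1·7^1 + 1·7^2 + 0·7^3 + 0·7^4 + 6·7^5
  c_2 = 29947 = 1·7^0 + 1·7^1 + 2·7^2 + 3·7^3 + 5·7^4 + 1·7^5
  c_3 = 109427 = 3·7^0 + 1·7^1 + 0·7^2 + 4·7^3 + 3·7^4 + 6·7^5
  c_4 = 10063 = 4·7^0 + 2·7^1 + 2·7^2 + 1·7^3 + 4·7^4
  c_5 = 67518 = 3·7^0 + 6·7^1 + 5·7^2 + 0·7^3 + 0·7^4 + 4·7^5
  c_6 = 6385 = 1·7^0 + 2·7^1 + 4·7^2 + 4·7^3 + 2·7^4
  c_7 = 69729 = 2·7^0 + 0·7^1 + 2·7^2 + 0·7^3 + 1·7^4 + 4·7^5
  c_8 = 53013 = 2·7^0 + 6·7^1 + 3·7^2 + 0·7^3 + 1·7^4 + 3·7^5
Factor λ_0 = (0, 1, 3, 4, 3, 1, 2, 2)
Factor λ_1 = (1, 1, 1, 2, 6, 2, 0, 6)
Factor λ_2 = (1, 2, 0, 2, 5, 4, 2, 3)
Factor λ_3 = (0, 3, 4, 1, 0, 4, 0, 0)
Factor λ_4 = (0, 5, 3, 4, 0, 2, 1, 1)
Factor λ_5 = (6, 1, 6, 0, 4, 0, 4, 3)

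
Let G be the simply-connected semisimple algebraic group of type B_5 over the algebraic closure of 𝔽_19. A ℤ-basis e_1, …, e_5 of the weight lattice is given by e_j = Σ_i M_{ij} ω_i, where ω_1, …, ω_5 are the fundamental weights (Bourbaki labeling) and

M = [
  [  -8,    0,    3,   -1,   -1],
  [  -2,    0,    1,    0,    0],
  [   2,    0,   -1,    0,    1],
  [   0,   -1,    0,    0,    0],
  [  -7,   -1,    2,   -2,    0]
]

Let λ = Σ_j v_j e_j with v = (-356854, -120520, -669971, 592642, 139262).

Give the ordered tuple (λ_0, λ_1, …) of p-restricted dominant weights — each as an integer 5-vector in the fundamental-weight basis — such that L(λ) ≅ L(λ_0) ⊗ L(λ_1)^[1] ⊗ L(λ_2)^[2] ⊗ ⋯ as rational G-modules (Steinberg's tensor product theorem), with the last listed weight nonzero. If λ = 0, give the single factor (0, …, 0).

((3, 18, 12, 3, 1), (1, 2, 11, 16, 7), (9, 7, 17, 10, 11), (16, 6, 13, 17, 13))

Change of basis e → ω: c = M·v where v = (-356854, -120520, -669971, 592642, 139262):
  c_1 = (-8)·(-356854) + (0)·(-120520) + (3)·(-669971) + (-1)·(592642) + (-1)·(139262) = 113015
  c_2 = (-2)·(-356854) + (0)·(-120520) + (1)·(-669971) + 0·592642 + 0·139262 = 43737
  c_3 = (2)·(-356854) + (0)·(-120520) + (-1)·(-669971) + 0·592642 + 1·139262 = 95525
  c_4 = (0)·(-356854) + (-1)·(-120520) + (0)·(-669971) + 0·592642 + 0·139262 = 120520
  c_5 = (-7)·(-356854) + (-1)·(-120520) + (2)·(-669971) + (-2)·(592642) + 0·139262 = 93272
Expand coordinatewise in base 19:
  c_1 = 113015 = 3·19^0 + 1·19^1 + 9·19^2 + 16·19^3
  c_2 = 43737 = 18·19^0 + 2·19^1 + 7·19^2 + 6·19^3
  c_3 = 95525 = 12·19^0 + 11·19^1 + 17·19^2 + 13·19^3
  c_4 = 120520 = 3·19^0 + 16·19^1 + 10·19^2 + 17·19^3
  c_5 = 93272 = 1·19^0 + 7·19^1 + 11·19^2 + 13·19^3
p-restricted factor λ_0 = (3, 18, 12, 3, 1)
p-restricted factor λ_1 = (1, 2, 11, 16, 7)
p-restricted factor λ_2 = (9, 7, 17, 10, 11)
p-restricted factor λ_3 = (16, 6, 13, 17, 13)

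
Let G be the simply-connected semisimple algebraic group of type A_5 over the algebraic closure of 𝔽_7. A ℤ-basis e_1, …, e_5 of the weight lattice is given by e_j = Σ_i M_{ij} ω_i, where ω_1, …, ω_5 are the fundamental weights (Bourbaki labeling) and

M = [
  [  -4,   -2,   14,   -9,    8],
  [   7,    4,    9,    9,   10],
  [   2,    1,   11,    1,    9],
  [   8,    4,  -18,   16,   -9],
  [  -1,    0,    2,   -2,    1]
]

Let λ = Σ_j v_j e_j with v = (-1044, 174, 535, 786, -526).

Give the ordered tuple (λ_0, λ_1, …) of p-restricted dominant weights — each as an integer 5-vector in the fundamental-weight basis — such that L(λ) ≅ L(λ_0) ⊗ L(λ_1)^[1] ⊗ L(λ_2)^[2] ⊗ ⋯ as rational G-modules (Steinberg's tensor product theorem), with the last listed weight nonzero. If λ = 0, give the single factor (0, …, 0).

((1, 3, 2, 3, 2), (5, 2, 3, 3, 2))

Compute c_i = Σ_j M_{ij} v_j with v = (-1044, 174, 535, 786, -526):
  c_1 = -4*-1044 + -2*174 + 14*535 + -9*786 + 8*-526 = 36
  c_2 = 7*-1044 + 4*174 + 9*535 + 9*786 + 10*-526 = 17
  c_3 = 2*-1044 + 1*174 + 11*535 + 1*786 + 9*-526 = 23
  c_4 = 8*-1044 + 4*174 + -18*535 + 16*786 + -9*-526 = 24
  c_5 = -1*-1044 + 0*174 + 2*535 + -2*786 + 1*-526 = 16
p = 7; digits c_i = Σ_j d_{ij}·7^j, 0 ≤ d_{ij} < 7:
  c_1 = 36 = 1·7^0 + 5·7^1
  c_2 = 17 = 3·7^0 + 2·7^1
  c_3 = 23 = 2·7^0 + 3·7^1
  c_4 = 24 = 3·7^0 + 3·7^1
  c_5 = 16 = 2·7^0 + 2·7^1
λ_0 = (1, 3, 2, 3, 2)
λ_1 = (5, 2, 3, 3, 2)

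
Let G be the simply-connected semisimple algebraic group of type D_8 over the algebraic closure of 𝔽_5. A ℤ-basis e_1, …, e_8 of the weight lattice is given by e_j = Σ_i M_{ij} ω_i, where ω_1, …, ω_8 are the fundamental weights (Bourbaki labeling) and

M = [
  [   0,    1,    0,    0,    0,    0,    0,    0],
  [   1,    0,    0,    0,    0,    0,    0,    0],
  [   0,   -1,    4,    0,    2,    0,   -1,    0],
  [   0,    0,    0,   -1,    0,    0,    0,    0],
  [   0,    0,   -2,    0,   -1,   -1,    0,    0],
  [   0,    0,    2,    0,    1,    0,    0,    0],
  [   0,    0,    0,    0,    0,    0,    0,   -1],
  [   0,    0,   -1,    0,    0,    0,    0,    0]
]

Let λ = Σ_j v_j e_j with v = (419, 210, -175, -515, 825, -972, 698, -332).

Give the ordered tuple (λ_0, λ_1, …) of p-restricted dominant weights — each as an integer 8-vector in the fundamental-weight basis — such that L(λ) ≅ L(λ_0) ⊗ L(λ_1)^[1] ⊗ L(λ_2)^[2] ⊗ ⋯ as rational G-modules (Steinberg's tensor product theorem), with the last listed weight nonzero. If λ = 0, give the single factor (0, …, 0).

Change of basis e → ω: c = M·v where v = (419, 210, -175, -515, 825, -972, 698, -332):
  c_1 = 0*419 + 1*210 + 0*-175 + 0*-515 + 0*825 + 0*-972 + 0*698 + 0*-332 = 210
  c_2 = 1*419 + 0*210 + 0*-175 + 0*-515 + 0*825 + 0*-972 + 0*698 + 0*-332 = 419
  c_3 = 0*419 + -1*210 + 4*-175 + 0*-515 + 2*825 + 0*-972 + -1*698 + 0*-332 = 42
  c_4 = 0*419 + 0*210 + 0*-175 + -1*-515 + 0*825 + 0*-972 + 0*698 + 0*-332 = 515
  c_5 = 0*419 + 0*210 + -2*-175 + 0*-515 + -1*825 + -1*-972 + 0*698 + 0*-332 = 497
  c_6 = 0*419 + 0*210 + 2*-175 + 0*-515 + 1*825 + 0*-972 + 0*698 + 0*-332 = 475
  c_7 = 0*419 + 0*210 + 0*-175 + 0*-515 + 0*825 + 0*-972 + 0*698 + -1*-332 = 332
  c_8 = 0*419 + 0*210 + -1*-175 + 0*-515 + 0*825 + 0*-972 + 0*698 + 0*-332 = 175
Base-5 expansion of each c_i:
  c_1 = 210 = 0·5^0 + 2·5^1 + 3·5^2 + 1·5^3
  c_2 = 419 = 4·5^0 + 3·5^1 + 1·5^2 + 3·5^3
  c_3 = 42 = 2·5^0 + 3·5^1 + 1·5^2
  c_4 = 515 = 0·5^0 + 3·5^1 + 0·5^2 + 4·5^3
  c_5 = 497 = 2·5^0 + 4·5^1 + 4·5^2 + 3·5^3
  c_6 = 475 = 0·5^0 + 0·5^1 + 4·5^2 + 3·5^3
  c_7 = 332 = 2·5^0 + 1·5^1 + 3·5^2 + 2·5^3
  c_8 = 175 = 0·5^0 + 0·5^1 + 2·5^2 + 1·5^3
λ_0 = (0, 4, 2, 0, 2, 0, 2, 0)
λ_1 = (2, 3, 3, 3, 4, 0, 1, 0)
λ_2 = (3, 1, 1, 0, 4, 4, 3, 2)
λ_3 = (1, 3, 0, 4, 3, 3, 2, 1)

((0, 4, 2, 0, 2, 0, 2, 0), (2, 3, 3, 3, 4, 0, 1, 0), (3, 1, 1, 0, 4, 4, 3, 2), (1, 3, 0, 4, 3, 3, 2, 1))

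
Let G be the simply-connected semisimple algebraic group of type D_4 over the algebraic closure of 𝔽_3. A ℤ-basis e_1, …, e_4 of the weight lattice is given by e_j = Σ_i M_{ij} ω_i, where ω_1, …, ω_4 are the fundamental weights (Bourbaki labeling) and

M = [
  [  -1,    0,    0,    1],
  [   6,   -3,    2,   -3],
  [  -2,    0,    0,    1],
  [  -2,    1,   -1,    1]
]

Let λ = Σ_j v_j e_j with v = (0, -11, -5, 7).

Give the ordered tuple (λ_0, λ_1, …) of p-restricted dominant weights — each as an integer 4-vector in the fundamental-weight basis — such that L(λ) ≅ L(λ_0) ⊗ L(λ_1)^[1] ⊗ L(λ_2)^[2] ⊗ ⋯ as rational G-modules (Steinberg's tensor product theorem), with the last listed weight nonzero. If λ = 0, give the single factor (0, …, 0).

((1, 2, 1, 1), (2, 0, 2, 0))

Change of basis e → ω: c = M·v where v = (0, -11, -5, 7):
  c_1 = (-1)·(0) + (0)·(-11) + (0)·(-5) + (1)·(7) = 7
  c_2 = (6)·(0) + (-3)·(-11) + (2)·(-5) + (-3)·(7) = 2
  c_3 = (-2)·(0) + (0)·(-11) + (0)·(-5) + (1)·(7) = 7
  c_4 = (-2)·(0) + (1)·(-11) + (-1)·(-5) + (1)·(7) = 1
Base-3 expansion of each c_i:
  c_1 = 7 = 1·3^0 + 2·3^1
  c_2 = 2 = 2·3^0
  c_3 = 7 = 1·3^0 + 2·3^1
  c_4 = 1 = 1·3^0
Factor λ_0 = (1, 2, 1, 1)
Factor λ_1 = (2, 0, 2, 0)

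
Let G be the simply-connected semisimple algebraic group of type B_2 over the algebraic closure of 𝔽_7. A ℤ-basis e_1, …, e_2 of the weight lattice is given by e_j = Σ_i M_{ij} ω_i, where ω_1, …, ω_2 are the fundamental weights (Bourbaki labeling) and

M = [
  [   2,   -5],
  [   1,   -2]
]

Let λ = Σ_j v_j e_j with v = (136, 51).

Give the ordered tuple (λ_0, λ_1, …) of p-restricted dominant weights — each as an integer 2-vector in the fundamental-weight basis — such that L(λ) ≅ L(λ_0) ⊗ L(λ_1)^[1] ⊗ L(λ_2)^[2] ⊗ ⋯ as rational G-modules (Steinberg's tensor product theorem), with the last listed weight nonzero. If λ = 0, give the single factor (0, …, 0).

Converting to the ω-basis (c_i = row i of M dotted with v = (136, 51)):
  c_1 = (2)·(136) + (-5)·(51) = 17
  c_2 = (1)·(136) + (-2)·(51) = 34
Base-7 expansion of each c_i:
  c_1 = 17 = 3·7^0 + 2·7^1
  c_2 = 34 = 6·7^0 + 4·7^1
Factor λ_0 = (3, 6)
Factor λ_1 = (2, 4)

((3, 6), (2, 4))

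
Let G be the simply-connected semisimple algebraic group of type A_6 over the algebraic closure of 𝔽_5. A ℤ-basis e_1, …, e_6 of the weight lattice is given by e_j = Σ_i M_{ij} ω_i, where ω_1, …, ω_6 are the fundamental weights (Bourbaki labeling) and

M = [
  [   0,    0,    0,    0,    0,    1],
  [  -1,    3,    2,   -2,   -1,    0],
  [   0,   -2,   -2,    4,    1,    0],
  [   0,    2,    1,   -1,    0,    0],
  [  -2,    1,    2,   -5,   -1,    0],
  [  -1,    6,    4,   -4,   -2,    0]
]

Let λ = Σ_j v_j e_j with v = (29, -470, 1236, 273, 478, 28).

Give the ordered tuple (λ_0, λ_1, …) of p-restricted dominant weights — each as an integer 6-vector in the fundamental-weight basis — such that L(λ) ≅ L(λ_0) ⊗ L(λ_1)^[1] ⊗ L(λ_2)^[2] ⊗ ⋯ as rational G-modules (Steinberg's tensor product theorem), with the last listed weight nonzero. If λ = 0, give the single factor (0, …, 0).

In the fundamental-weight basis, λ has coordinates c = M·v (v = (29, -470, 1236, 273, 478, 28)):
  c_1 = 0*29 + 0*-470 + 0*1236 + 0*273 + 0*478 + 1*28 = 28
  c_2 = -1*29 + 3*-470 + 2*1236 + -2*273 + -1*478 + 0*28 = 9
  c_3 = 0*29 + -2*-470 + -2*1236 + 4*273 + 1*478 + 0*28 = 38
  c_4 = 0*29 + 2*-470 + 1*1236 + -1*273 + 0*478 + 0*28 = 23
  c_5 = -2*29 + 1*-470 + 2*1236 + -5*273 + -1*478 + 0*28 = 101
  c_6 = -1*29 + 6*-470 + 4*1236 + -4*273 + -2*478 + 0*28 = 47
Writing each c_i in base p = 5:
  c_1 = 28 = 3·5^0 + 0·5^1 + 1·5^2
  c_2 = 9 = 4·5^0 + 1·5^1
  c_3 = 38 = 3·5^0 + 2·5^1 + 1·5^2
  c_4 = 23 = 3·5^0 + 4·5^1
  c_5 = 101 = 1·5^0 + 0·5^1 + 4·5^2
  c_6 = 47 = 2·5^0 + 4·5^1 + 1·5^2
Factor λ_0 = (3, 4, 3, 3, 1, 2)
Factor λ_1 = (0, 1, 2, 4, 0, 4)
Factor λ_2 = (1, 0, 1, 0, 4, 1)

((3, 4, 3, 3, 1, 2), (0, 1, 2, 4, 0, 4), (1, 0, 1, 0, 4, 1))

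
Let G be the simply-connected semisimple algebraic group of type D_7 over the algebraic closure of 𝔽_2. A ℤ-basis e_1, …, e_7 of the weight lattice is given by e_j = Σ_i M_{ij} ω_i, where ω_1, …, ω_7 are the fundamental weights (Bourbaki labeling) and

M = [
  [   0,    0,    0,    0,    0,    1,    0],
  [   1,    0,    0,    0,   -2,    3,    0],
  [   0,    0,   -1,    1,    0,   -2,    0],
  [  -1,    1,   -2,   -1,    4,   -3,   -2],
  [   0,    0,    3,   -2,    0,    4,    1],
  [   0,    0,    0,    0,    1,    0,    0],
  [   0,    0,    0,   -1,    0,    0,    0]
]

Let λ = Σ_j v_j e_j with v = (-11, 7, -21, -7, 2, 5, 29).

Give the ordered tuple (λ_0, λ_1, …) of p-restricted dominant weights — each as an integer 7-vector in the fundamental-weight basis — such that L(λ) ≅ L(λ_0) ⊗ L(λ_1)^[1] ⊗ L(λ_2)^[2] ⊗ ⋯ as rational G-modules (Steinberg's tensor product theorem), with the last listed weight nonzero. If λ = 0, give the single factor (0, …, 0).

((1, 0, 0, 0, 0, 0, 1), (0, 0, 0, 1, 0, 1, 1), (1, 0, 1, 0, 0, 0, 1))

ω-coordinates c = M·v, v = (-11, 7, -21, -7, 2, 5, 29):
  c_1 = 0*-11 + 0*7 + 0*-21 + 0*-7 + 0*2 + 1*5 + 0*29 = 5
  c_2 = 1*-11 + 0*7 + 0*-21 + 0*-7 + -2*2 + 3*5 + 0*29 = 0
  c_3 = 0*-11 + 0*7 + -1*-21 + 1*-7 + 0*2 + -2*5 + 0*29 = 4
  c_4 = -1*-11 + 1*7 + -2*-21 + -1*-7 + 4*2 + -3*5 + -2*29 = 2
  c_5 = 0*-11 + 0*7 + 3*-21 + -2*-7 + 0*2 + 4*5 + 1*29 = 0
  c_6 = 0*-11 + 0*7 + 0*-21 + 0*-7 + 1*2 + 0*5 + 0*29 = 2
  c_7 = 0*-11 + 0*7 + 0*-21 + -1*-7 + 0*2 + 0*5 + 0*29 = 7
Base-2 expansion of each c_i:
  c_1 = 5 = 1·2^0 + 0·2^1 + 1·2^2
  c_2 = 0
  c_3 = 4 = 0·2^0 + 0·2^1 + 1·2^2
  c_4 = 2 = 0·2^0 + 1·2^1
  c_5 = 0
  c_6 = 2 = 0·2^0 + 1·2^1
  c_7 = 7 = 1·2^0 + 1·2^1 + 1·2^2
Factor λ_0 = (1, 0, 0, 0, 0, 0, 1)
Factor λ_1 = (0, 0, 0, 1, 0, 1, 1)
Factor λ_2 = (1, 0, 1, 0, 0, 0, 1)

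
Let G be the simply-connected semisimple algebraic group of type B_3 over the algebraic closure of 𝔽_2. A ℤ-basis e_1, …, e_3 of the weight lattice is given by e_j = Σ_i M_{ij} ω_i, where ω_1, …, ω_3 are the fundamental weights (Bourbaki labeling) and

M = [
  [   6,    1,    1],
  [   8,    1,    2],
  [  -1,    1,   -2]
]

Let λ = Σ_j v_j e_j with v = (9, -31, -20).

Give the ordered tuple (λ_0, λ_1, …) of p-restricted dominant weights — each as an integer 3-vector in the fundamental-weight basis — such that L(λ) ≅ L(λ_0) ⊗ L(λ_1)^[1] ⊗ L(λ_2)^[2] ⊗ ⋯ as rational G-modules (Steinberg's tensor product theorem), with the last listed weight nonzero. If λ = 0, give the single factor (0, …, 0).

ω-coordinates c = M·v, v = (9, -31, -20):
  c_1 = 6*9 + 1*-31 + 1*-20 = 3
  c_2 = 8*9 + 1*-31 + 2*-20 = 1
  c_3 = -1*9 + 1*-31 + -2*-20 = 0
Expand coordinatewise in base 2:
  c_1 = 3 = 1·2^0 + 1·2^1
  c_2 = 1 = 1·2^0
  c_3 = 0
Factor λ_0 = (1, 1, 0)
Factor λ_1 = (1, 0, 0)

((1, 1, 0), (1, 0, 0))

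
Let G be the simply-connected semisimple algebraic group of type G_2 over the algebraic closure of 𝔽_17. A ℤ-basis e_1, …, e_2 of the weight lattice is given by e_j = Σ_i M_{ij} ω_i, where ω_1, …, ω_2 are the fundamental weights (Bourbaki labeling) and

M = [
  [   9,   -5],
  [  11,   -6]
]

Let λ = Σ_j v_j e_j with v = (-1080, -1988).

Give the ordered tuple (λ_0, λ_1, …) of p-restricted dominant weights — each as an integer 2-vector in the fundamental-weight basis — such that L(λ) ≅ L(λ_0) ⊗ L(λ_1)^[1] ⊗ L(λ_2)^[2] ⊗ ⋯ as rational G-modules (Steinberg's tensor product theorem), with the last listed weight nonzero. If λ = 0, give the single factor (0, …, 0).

((16, 14), (12, 2))

ω-coordinates c = M·v, v = (-1080, -1988):
  c_1 = (9)·(-1080) + (-5)·(-1988) = 220
  c_2 = (11)·(-1080) + (-6)·(-1988) = 48
Base-17 expansion of each c_i:
  c_1 = 220 = 16·17^0 + 12·17^1
  c_2 = 48 = 14·17^0 + 2·17^1
p-restricted factor λ_0 = (16, 14)
p-restricted factor λ_1 = (12, 2)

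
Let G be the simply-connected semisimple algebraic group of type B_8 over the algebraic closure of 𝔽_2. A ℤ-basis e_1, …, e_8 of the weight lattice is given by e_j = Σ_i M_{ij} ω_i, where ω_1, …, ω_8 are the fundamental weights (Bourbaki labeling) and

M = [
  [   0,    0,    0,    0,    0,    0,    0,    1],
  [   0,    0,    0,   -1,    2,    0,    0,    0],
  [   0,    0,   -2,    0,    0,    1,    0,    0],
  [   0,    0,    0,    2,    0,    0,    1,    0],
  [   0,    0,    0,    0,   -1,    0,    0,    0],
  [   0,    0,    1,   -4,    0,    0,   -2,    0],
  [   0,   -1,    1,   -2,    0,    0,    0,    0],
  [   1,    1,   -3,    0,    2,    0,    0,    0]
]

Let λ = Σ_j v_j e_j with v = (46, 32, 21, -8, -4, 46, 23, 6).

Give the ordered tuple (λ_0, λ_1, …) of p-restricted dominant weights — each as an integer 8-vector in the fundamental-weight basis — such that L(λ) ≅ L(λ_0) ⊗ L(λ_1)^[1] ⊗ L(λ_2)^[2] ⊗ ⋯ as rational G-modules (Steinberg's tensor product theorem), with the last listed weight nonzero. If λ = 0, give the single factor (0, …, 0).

((0, 0, 0, 1, 0, 1, 1, 1), (1, 0, 0, 1, 0, 1, 0, 1), (1, 0, 1, 1, 1, 1, 1, 1))

In the fundamental-weight basis, λ has coordinates c = M·v (v = (46, 32, 21, -8, -4, 46, 23, 6)):
  c_1 = 0*46 + 0*32 + 0*21 + 0*-8 + 0*-4 + 0*46 + 0*23 + 1*6 = 6
  c_2 = 0*46 + 0*32 + 0*21 + -1*-8 + 2*-4 + 0*46 + 0*23 + 0*6 = 0
  c_3 = 0*46 + 0*32 + -2*21 + 0*-8 + 0*-4 + 1*46 + 0*23 + 0*6 = 4
  c_4 = 0*46 + 0*32 + 0*21 + 2*-8 + 0*-4 + 0*46 + 1*23 + 0*6 = 7
  c_5 = 0*46 + 0*32 + 0*21 + 0*-8 + -1*-4 + 0*46 + 0*23 + 0*6 = 4
  c_6 = 0*46 + 0*32 + 1*21 + -4*-8 + 0*-4 + 0*46 + -2*23 + 0*6 = 7
  c_7 = 0*46 + -1*32 + 1*21 + -2*-8 + 0*-4 + 0*46 + 0*23 + 0*6 = 5
  c_8 = 1*46 + 1*32 + -3*21 + 0*-8 + 2*-4 + 0*46 + 0*23 + 0*6 = 7
Expand coordinatewise in base 2:
  c_1 = 6 = 0·2^0 + 1·2^1 + 1·2^2
  c_2 = 0
  c_3 = 4 = 0·2^0 + 0·2^1 + 1·2^2
  c_4 = 7 = 1·2^0 + 1·2^1 + 1·2^2
  c_5 = 4 = 0·2^0 + 0·2^1 + 1·2^2
  c_6 = 7 = 1·2^0 + 1·2^1 + 1·2^2
  c_7 = 5 = 1·2^0 + 0·2^1 + 1·2^2
  c_8 = 7 = 1·2^0 + 1·2^1 + 1·2^2
Factor λ_0 = (0, 0, 0, 1, 0, 1, 1, 1)
Factor λ_1 = (1, 0, 0, 1, 0, 1, 0, 1)
Factor λ_2 = (1, 0, 1, 1, 1, 1, 1, 1)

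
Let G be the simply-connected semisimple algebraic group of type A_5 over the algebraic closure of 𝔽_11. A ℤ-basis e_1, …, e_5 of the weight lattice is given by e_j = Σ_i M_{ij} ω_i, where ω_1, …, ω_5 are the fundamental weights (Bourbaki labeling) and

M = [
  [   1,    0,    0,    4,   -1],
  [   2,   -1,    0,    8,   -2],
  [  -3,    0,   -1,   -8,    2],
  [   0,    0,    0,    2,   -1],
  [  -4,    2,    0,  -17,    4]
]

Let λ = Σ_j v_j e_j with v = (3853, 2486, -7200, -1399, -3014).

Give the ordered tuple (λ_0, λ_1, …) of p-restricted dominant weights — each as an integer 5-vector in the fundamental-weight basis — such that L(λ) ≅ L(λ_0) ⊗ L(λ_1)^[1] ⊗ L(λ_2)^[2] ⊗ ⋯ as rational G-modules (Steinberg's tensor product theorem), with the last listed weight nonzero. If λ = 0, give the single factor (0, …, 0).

((6, 1, 2, 7, 0), (5, 5, 7, 8, 7), (10, 0, 6, 1, 10))

In the fundamental-weight basis, λ has coordinates c = M·v (v = (3853, 2486, -7200, -1399, -3014)):
  c_1 = 1·3853 + 0·2486 + (0)·(-7200) + (4)·(-1399) + (-1)·(-3014) = 1271
  c_2 = 2·3853 + (-1)·(2486) + (0)·(-7200) + (8)·(-1399) + (-2)·(-3014) = 56
  c_3 = (-3)·(3853) + 0·2486 + (-1)·(-7200) + (-8)·(-1399) + (2)·(-3014) = 805
  c_4 = 0·3853 + 0·2486 + (0)·(-7200) + (2)·(-1399) + (-1)·(-3014) = 216
  c_5 = (-4)·(3853) + 2·2486 + (0)·(-7200) + (-17)·(-1399) + (4)·(-3014) = 1287
Writing each c_i in base p = 11:
  c_1 = 1271 = 6·11^0 + 5·11^1 + 10·11^2
  c_2 = 56 = 1·11^0 + 5·11^1
  c_3 = 805 = 2·11^0 + 7·11^1 + 6·11^2
  c_4 = 216 = 7·11^0 + 8·11^1 + 1·11^2
  c_5 = 1287 = 0·11^0 + 7·11^1 + 10·11^2
p-restricted factor λ_0 = (6, 1, 2, 7, 0)
p-restricted factor λ_1 = (5, 5, 7, 8, 7)
p-restricted factor λ_2 = (10, 0, 6, 1, 10)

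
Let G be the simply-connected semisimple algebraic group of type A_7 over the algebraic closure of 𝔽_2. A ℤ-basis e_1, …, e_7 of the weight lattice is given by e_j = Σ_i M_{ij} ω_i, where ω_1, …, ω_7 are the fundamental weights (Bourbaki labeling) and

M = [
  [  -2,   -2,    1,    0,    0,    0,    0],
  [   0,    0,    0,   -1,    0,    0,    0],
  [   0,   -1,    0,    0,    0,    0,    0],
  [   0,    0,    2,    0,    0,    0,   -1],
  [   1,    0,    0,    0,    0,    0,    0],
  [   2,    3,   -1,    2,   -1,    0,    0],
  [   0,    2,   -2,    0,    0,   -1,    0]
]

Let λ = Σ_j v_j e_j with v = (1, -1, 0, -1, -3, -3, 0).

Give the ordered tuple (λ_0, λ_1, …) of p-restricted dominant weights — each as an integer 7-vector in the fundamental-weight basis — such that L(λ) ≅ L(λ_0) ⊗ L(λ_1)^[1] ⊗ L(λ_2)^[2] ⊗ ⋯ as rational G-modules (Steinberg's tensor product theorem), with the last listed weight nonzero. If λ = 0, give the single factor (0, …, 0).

Converting to the ω-basis (c_i = row i of M dotted with v = (1, -1, 0, -1, -3, -3, 0)):
  c_1 = (-2)·(1) + (-2)·(-1) + (1)·(0) + (0)·(-1) + (0)·(-3) + (0)·(-3) + (0)·(0) = 0
  c_2 = (0)·(1) + (0)·(-1) + (0)·(0) + (-1)·(-1) + (0)·(-3) + (0)·(-3) + (0)·(0) = 1
  c_3 = (0)·(1) + (-1)·(-1) + (0)·(0) + (0)·(-1) + (0)·(-3) + (0)·(-3) + (0)·(0) = 1
  c_4 = (0)·(1) + (0)·(-1) + (2)·(0) + (0)·(-1) + (0)·(-3) + (0)·(-3) + (-1)·(0) = 0
  c_5 = (1)·(1) + (0)·(-1) + (0)·(0) + (0)·(-1) + (0)·(-3) + (0)·(-3) + (0)·(0) = 1
  c_6 = (2)·(1) + (3)·(-1) + (-1)·(0) + (2)·(-1) + (-1)·(-3) + (0)·(-3) + (0)·(0) = 0
  c_7 = (0)·(1) + (2)·(-1) + (-2)·(0) + (0)·(-1) + (0)·(-3) + (-1)·(-3) + (0)·(0) = 1
Expand coordinatewise in base 2:
  c_1 = 0
  c_2 = 1 = 1·2^0
  c_3 = 1 = 1·2^0
  c_4 = 0
  c_5 = 1 = 1·2^0
  c_6 = 0
  c_7 = 1 = 1·2^0
Factor λ_0 = (0, 1, 1, 0, 1, 0, 1)

((0, 1, 1, 0, 1, 0, 1),)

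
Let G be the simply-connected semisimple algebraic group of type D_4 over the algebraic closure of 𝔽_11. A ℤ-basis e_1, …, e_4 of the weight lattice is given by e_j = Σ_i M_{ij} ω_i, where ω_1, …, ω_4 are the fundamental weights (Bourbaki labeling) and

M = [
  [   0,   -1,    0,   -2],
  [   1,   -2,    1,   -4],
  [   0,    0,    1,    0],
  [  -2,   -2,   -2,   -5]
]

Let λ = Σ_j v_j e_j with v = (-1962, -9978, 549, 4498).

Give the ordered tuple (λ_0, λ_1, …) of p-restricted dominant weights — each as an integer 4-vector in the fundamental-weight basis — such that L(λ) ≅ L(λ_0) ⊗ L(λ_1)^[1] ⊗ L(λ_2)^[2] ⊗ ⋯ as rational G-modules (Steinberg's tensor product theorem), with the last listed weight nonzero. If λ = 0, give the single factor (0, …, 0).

((3, 1, 10, 6), (1, 6, 5, 4), (8, 4, 4, 2))

ω-coordinates c = M·v, v = (-1962, -9978, 549, 4498):
  c_1 = 0*-1962 + -1*-9978 + 0*549 + -2*4498 = 982
  c_2 = 1*-1962 + -2*-9978 + 1*549 + -4*4498 = 551
  c_3 = 0*-1962 + 0*-9978 + 1*549 + 0*4498 = 549
  c_4 = -2*-1962 + -2*-9978 + -2*549 + -5*4498 = 292
Expand coordinatewise in base 11:
  c_1 = 982 = 3·11^0 + 1·11^1 + 8·11^2
  c_2 = 551 = 1·11^0 + 6·11^1 + 4·11^2
  c_3 = 549 = 10·11^0 + 5·11^1 + 4·11^2
  c_4 = 292 = 6·11^0 + 4·11^1 + 2·11^2
p-restricted factor λ_0 = (3, 1, 10, 6)
p-restricted factor λ_1 = (1, 6, 5, 4)
p-restricted factor λ_2 = (8, 4, 4, 2)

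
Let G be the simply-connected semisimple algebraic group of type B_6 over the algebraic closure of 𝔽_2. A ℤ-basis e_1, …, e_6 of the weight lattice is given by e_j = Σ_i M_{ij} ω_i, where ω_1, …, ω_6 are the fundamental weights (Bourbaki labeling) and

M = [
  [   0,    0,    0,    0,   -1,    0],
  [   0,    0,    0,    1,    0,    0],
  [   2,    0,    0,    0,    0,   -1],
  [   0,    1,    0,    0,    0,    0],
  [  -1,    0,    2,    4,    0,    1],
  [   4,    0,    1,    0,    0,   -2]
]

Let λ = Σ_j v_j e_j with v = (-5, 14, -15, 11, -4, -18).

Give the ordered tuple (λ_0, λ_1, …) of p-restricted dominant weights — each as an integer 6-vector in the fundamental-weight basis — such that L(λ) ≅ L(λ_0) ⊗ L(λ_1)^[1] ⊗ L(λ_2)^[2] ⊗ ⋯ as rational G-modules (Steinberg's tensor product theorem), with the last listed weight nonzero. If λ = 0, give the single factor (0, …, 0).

((0, 1, 0, 0, 1, 1), (0, 1, 0, 1, 0, 0), (1, 0, 0, 1, 0, 0), (0, 1, 1, 1, 0, 0))

ω-coordinates c = M·v, v = (-5, 14, -15, 11, -4, -18):
  c_1 = (0)·(-5) + (0)·(14) + (0)·(-15) + (0)·(11) + (-1)·(-4) + (0)·(-18) = 4
  c_2 = (0)·(-5) + (0)·(14) + (0)·(-15) + (1)·(11) + (0)·(-4) + (0)·(-18) = 11
  c_3 = (2)·(-5) + (0)·(14) + (0)·(-15) + (0)·(11) + (0)·(-4) + (-1)·(-18) = 8
  c_4 = (0)·(-5) + (1)·(14) + (0)·(-15) + (0)·(11) + (0)·(-4) + (0)·(-18) = 14
  c_5 = (-1)·(-5) + (0)·(14) + (2)·(-15) + (4)·(11) + (0)·(-4) + (1)·(-18) = 1
  c_6 = (4)·(-5) + (0)·(14) + (1)·(-15) + (0)·(11) + (0)·(-4) + (-2)·(-18) = 1
Writing each c_i in base p = 2:
  c_1 = 4 = 0·2^0 + 0·2^1 + 1·2^2
  c_2 = 11 = 1·2^0 + 1·2^1 + 0·2^2 + 1·2^3
  c_3 = 8 = 0·2^0 + 0·2^1 + 0·2^2 + 1·2^3
  c_4 = 14 = 0·2^0 + 1·2^1 + 1·2^2 + 1·2^3
  c_5 = 1 = 1·2^0
  c_6 = 1 = 1·2^0
Factor λ_0 = (0, 1, 0, 0, 1, 1)
Factor λ_1 = (0, 1, 0, 1, 0, 0)
Factor λ_2 = (1, 0, 0, 1, 0, 0)
Factor λ_3 = (0, 1, 1, 1, 0, 0)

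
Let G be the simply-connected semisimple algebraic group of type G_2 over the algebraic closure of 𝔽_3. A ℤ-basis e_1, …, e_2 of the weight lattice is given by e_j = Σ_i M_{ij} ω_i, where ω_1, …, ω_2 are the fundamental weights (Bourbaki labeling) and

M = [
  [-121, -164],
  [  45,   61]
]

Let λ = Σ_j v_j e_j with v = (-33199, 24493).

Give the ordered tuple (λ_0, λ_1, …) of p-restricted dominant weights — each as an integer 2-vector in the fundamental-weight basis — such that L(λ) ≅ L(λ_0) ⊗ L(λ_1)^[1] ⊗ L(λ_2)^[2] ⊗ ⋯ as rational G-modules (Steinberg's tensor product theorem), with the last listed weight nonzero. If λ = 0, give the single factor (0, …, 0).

ω-coordinates c = M·v, v = (-33199, 24493):
  c_1 = (-121)·(-33199) + (-164)·(24493) = 227
  c_2 = (45)·(-33199) + 61·24493 = 118
Base-3 expansion of each c_i:
  c_1 = 227 = 2·3^0 + 0·3^1 + 1·3^2 + 2·3^3 + 2·3^4
  c_2 = 118 = 1·3^0 + 0·3^1 + 1·3^2 + 1·3^3 + 1·3^4
Factor λ_0 = (2, 1)
Factor λ_1 = (0, 0)
Factor λ_2 = (1, 1)
Factor λ_3 = (2, 1)
Factor λ_4 = (2, 1)

((2, 1), (0, 0), (1, 1), (2, 1), (2, 1))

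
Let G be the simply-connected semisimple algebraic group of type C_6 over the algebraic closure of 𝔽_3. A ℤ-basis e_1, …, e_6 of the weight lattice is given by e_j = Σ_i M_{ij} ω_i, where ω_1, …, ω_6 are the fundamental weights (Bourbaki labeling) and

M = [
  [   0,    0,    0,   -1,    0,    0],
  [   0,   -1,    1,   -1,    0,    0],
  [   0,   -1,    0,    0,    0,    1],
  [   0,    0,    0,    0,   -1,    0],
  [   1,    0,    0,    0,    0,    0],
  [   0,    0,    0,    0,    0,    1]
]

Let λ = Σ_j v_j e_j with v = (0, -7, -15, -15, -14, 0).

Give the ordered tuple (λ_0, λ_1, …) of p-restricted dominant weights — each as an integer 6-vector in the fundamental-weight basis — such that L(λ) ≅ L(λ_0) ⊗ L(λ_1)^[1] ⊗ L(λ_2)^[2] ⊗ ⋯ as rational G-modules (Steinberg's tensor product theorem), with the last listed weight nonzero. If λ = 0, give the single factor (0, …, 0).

ω-coordinates c = M·v, v = (0, -7, -15, -15, -14, 0):
  c_1 = 0*0 + 0*-7 + 0*-15 + -1*-15 + 0*-14 + 0*0 = 15
  c_2 = 0*0 + -1*-7 + 1*-15 + -1*-15 + 0*-14 + 0*0 = 7
  c_3 = 0*0 + -1*-7 + 0*-15 + 0*-15 + 0*-14 + 1*0 = 7
  c_4 = 0*0 + 0*-7 + 0*-15 + 0*-15 + -1*-14 + 0*0 = 14
  c_5 = 1*0 + 0*-7 + 0*-15 + 0*-15 + 0*-14 + 0*0 = 0
  c_6 = 0*0 + 0*-7 + 0*-15 + 0*-15 + 0*-14 + 1*0 = 0
Writing each c_i in base p = 3:
  c_1 = 15 = 0·3^0 + 2·3^1 + 1·3^2
  c_2 = 7 = 1·3^0 + 2·3^1
  c_3 = 7 = 1·3^0 + 2·3^1
  c_4 = 14 = 2·3^0 + 1·3^1 + 1·3^2
  c_5 = 0
  c_6 = 0
Factor λ_0 = (0, 1, 1, 2, 0, 0)
Factor λ_1 = (2, 2, 2, 1, 0, 0)
Factor λ_2 = (1, 0, 0, 1, 0, 0)

((0, 1, 1, 2, 0, 0), (2, 2, 2, 1, 0, 0), (1, 0, 0, 1, 0, 0))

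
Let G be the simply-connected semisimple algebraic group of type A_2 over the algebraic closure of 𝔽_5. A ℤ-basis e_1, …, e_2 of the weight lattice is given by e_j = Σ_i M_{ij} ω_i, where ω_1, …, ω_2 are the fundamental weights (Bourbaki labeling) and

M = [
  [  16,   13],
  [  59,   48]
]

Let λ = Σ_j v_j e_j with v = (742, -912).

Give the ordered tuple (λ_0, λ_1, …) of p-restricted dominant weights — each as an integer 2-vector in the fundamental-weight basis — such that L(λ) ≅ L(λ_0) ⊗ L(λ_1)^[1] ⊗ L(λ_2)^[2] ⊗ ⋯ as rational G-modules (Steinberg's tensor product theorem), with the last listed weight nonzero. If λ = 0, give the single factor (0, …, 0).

((1, 2), (3, 0))

Converting to the ω-basis (c_i = row i of M dotted with v = (742, -912)):
  c_1 = 16·742 + (13)·(-912) = 16
  c_2 = 59·742 + (48)·(-912) = 2
Expand coordinatewise in base 5:
  c_1 = 16 = 1·5^0 + 3·5^1
  c_2 = 2 = 2·5^0
λ_0 = (1, 2)
λ_1 = (3, 0)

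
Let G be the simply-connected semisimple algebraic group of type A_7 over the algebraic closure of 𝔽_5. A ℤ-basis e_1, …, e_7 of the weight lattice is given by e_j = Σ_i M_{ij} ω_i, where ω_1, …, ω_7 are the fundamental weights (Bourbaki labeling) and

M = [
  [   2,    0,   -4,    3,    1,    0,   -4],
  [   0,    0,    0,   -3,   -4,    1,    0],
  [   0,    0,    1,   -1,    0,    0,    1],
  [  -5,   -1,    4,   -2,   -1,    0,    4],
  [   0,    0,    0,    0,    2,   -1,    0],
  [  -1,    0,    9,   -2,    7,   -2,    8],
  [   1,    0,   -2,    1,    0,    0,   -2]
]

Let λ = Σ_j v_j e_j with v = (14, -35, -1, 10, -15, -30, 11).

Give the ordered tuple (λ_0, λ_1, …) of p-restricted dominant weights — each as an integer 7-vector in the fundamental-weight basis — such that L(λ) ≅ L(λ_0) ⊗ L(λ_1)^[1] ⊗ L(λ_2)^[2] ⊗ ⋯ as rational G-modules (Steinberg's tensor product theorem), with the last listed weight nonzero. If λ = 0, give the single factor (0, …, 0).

ω-coordinates c = M·v, v = (14, -35, -1, 10, -15, -30, 11):
  c_1 = (2)·(14) + (0)·(-35) + (-4)·(-1) + (3)·(10) + (1)·(-15) + (0)·(-30) + (-4)·(11) = 3
  c_2 = (0)·(14) + (0)·(-35) + (0)·(-1) + (-3)·(10) + (-4)·(-15) + (1)·(-30) + (0)·(11) = 0
  c_3 = (0)·(14) + (0)·(-35) + (1)·(-1) + (-1)·(10) + (0)·(-15) + (0)·(-30) + (1)·(11) = 0
  c_4 = (-5)·(14) + (-1)·(-35) + (4)·(-1) + (-2)·(10) + (-1)·(-15) + (0)·(-30) + (4)·(11) = 0
  c_5 = (0)·(14) + (0)·(-35) + (0)·(-1) + (0)·(10) + (2)·(-15) + (-1)·(-30) + (0)·(11) = 0
  c_6 = (-1)·(14) + (0)·(-35) + (9)·(-1) + (-2)·(10) + (7)·(-15) + (-2)·(-30) + (8)·(11) = 0
  c_7 = (1)·(14) + (0)·(-35) + (-2)·(-1) + (1)·(10) + (0)·(-15) + (0)·(-30) + (-2)·(11) = 4
Base-5 expansion of each c_i:
  c_1 = 3 = 3·5^0
  c_2 = 0
  c_3 = 0
  c_4 = 0
  c_5 = 0
  c_6 = 0
  c_7 = 4 = 4·5^0
λ_0 = (3, 0, 0, 0, 0, 0, 4)

((3, 0, 0, 0, 0, 0, 4),)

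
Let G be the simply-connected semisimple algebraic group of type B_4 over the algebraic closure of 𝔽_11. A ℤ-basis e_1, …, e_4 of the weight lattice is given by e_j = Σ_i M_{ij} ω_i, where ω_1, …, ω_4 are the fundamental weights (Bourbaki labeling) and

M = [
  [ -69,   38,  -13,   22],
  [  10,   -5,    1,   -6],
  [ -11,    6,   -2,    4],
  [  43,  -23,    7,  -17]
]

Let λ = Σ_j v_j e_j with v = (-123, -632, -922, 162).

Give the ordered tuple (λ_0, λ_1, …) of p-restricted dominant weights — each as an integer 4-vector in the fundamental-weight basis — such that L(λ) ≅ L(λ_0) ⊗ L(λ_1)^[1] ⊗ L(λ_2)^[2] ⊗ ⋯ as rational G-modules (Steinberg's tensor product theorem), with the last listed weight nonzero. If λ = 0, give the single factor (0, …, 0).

Compute c_i = Σ_j M_{ij} v_j with v = (-123, -632, -922, 162):
  c_1 = (-69)·(-123) + (38)·(-632) + (-13)·(-922) + 22·162 = 21
  c_2 = (10)·(-123) + (-5)·(-632) + (1)·(-922) + (-6)·(162) = 36
  c_3 = (-11)·(-123) + (6)·(-632) + (-2)·(-922) + 4·162 = 53
  c_4 = (43)·(-123) + (-23)·(-632) + (7)·(-922) + (-17)·(162) = 39
Expand coordinatewise in base 11:
  c_1 = 21 = 10·11^0 + 1·11^1
  c_2 = 36 = 3·11^0 + 3·11^1
  c_3 = 53 = 9·11^0 + 4·11^1
  c_4 = 39 = 6·11^0 + 3·11^1
p-restricted factor λ_0 = (10, 3, 9, 6)
p-restricted factor λ_1 = (1, 3, 4, 3)

((10, 3, 9, 6), (1, 3, 4, 3))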